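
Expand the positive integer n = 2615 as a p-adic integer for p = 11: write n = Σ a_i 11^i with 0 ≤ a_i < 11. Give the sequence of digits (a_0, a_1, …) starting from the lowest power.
(a_0, a_1, …) = (8, 6, 10, 1)

Repeated division by 11 gives the digits low-to-high: 2615 = 8 + 6·11^1 + 10·11^2 + 1·11^3. Digit sequence: (8, 6, 10, 1).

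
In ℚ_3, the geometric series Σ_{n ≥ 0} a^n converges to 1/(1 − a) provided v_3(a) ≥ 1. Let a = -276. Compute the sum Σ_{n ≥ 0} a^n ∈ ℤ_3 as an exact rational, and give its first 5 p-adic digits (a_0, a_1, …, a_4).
Σ a^n = 1/(1 − a) = 1/277;  first 5 digits = (1, 1, 0, 1, 2)

v_3(a) = 1 ≥ 1, so the series converges in ℤ_3 to 1/(1 − a) = 1/(1 − (-276)) = 1/277. Expand this rational in ℤ_3: compute digits iteratively via d_i = x_i mod 3, x_{i+1} = (x_i − d_i)/3. The first 5 digits are (1, 1, 0, 1, 2).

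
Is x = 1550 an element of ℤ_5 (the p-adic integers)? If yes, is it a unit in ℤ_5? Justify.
x ∈ ℤ_5 but not a unit; v_5(x) = 2 > 0

ℤ_5 = {x ∈ ℚ_5 : v_5(x) ≥ 0} and ℤ_5^× = {x ∈ ℤ_5 : v_5(x) = 0}. Here v_5(1550) = v_5(num) − v_5(den) = 2; compare against these criteria.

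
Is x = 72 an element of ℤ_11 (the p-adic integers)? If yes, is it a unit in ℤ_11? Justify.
x ∈ ℤ_11^× (unit); v_11(x) = 0

ℤ_11 = {x ∈ ℚ_11 : v_11(x) ≥ 0} and ℤ_11^× = {x ∈ ℤ_11 : v_11(x) = 0}. Here v_11(72) = v_11(num) − v_11(den) = 0; compare against these criteria.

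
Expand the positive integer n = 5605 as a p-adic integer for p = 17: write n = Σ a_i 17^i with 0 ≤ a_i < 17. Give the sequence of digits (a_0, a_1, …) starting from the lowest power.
(a_0, a_1, …) = (12, 6, 2, 1)

Repeated division by 17 gives the digits low-to-high: 5605 = 12 + 6·17^1 + 2·17^2 + 1·17^3. Digit sequence: (12, 6, 2, 1).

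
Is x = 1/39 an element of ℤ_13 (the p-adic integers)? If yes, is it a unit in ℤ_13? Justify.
x ∉ ℤ_13 (v_13(x) = -1 < 0)

ℤ_13 = {x ∈ ℚ_13 : v_13(x) ≥ 0} and ℤ_13^× = {x ∈ ℤ_13 : v_13(x) = 0}. Here v_13(1/39) = v_13(num) − v_13(den) = -1; compare against these criteria.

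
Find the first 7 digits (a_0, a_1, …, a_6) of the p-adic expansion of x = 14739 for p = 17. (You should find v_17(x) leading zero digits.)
(a_0, …, a_6) = (0, 0, 0, 3, 0, 0, 0)

v_17(14739) = 3, so a_0 = ... = a_2 = 0. Factor out: x = 17^3 · u with u = 3 a unit in ℤ_17. Expand u iteratively via a_{v+i} = u_i mod 17, u_{i+1} = (u_i − a_{v+i})/17:
  u_0 = 3;  a_3 = 3;  u_1 = (u_0 − 3)/17 = 0
  u_1 = 0;  a_4 = 0;  u_2 = (u_1 − 0)/17 = 0
  u_2 = 0;  a_5 = 0;  u_3 = (u_2 − 0)/17 = 0
  u_3 = 0;  a_6 = 0;  u_4 = (u_3 − 0)/17 = 0
Digits: (0, 0, 0, 3, 0, 0, 0).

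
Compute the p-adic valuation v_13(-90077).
v_13(-90077) = 3

v_13(n) is the largest exponent k such that 13^k divides n. Factor out: -90077 = -13^3 · 41. (Sign doesn't affect v_p.) So v_13(-90077) = 3.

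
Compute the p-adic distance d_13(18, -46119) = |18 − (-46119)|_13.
d_13(18, -46119) = 1/2197

Step 1 — x − y = 18 − (-46119) = 46137. Step 2 — v_13(46137) = 3 (factor: 46137 = (13^3 · 21); the sign does not affect v_p). Step 3 — |x − y|_13 = 13^{-3} = 1/2197.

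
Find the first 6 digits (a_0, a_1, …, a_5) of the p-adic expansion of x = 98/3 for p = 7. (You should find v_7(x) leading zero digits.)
(a_0, …, a_5) = (0, 0, 3, 2, 2, 2)

v_7(98/3) = 2, so a_0 = ... = a_1 = 0. Factor out: x = 7^2 · u with u = 2/3 a unit in ℤ_7. Expand u iteratively via a_{v+i} = u_i mod 7, u_{i+1} = (u_i − a_{v+i})/7:
  u_0 = 2/3;  a_2 = 3;  u_1 = (u_0 − 3)/7 = -1/3
  u_1 = -1/3;  a_3 = 2;  u_2 = (u_1 − 2)/7 = -1/3
  u_2 = -1/3;  a_4 = 2;  u_3 = (u_2 − 2)/7 = -1/3
  u_3 = -1/3;  a_5 = 2;  u_4 = (u_3 − 2)/7 = -1/3
Digits: (0, 0, 3, 2, 2, 2).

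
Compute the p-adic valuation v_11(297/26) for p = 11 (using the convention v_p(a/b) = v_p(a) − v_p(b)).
v_11(297/26) = 1

Factor powers of 11 from the numerator and denominator of the reduced fraction: 297 = 11^1 · 27 and 26 = 11^0 · 26. Apply v_p(a/b) = v_p(a) − v_p(b): v_11(297/26) = 1 − 0 = 1.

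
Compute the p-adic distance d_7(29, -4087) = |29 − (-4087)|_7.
d_7(29, -4087) = 1/343

Step 1 — x − y = 29 − (-4087) = 4116. Step 2 — v_7(4116) = 3 (factor: 4116 = (7^3 · 12); the sign does not affect v_p). Step 3 — |x − y|_7 = 7^{-3} = 1/343.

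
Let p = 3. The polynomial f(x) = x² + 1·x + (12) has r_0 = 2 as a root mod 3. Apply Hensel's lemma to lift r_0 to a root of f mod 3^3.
r_2 = 20 (mod 27)

Hensel: r_{i+1} = r_i − f(r_i)·(f′(r_i))^{-1} mod 3^{i+2}, f′(x) = 2x + 1. Iterate:
  r_0 = 2 (mod 3)
  r_1 = 2 (mod 9)
  r_2 = 20 (mod 27)
Final: r = 20 satisfies f(r) ≡ 0 mod 3^3.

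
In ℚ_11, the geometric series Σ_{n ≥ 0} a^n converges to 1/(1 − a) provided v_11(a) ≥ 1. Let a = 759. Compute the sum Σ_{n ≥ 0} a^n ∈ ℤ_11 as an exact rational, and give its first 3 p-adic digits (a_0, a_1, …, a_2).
Σ a^n = 1/(1 − a) = -1/758;  first 3 digits = (1, 3, 4)

v_11(a) = 1 ≥ 1, so the series converges in ℤ_11 to 1/(1 − a) = 1/(1 − 759) = -1/758. Expand this rational in ℤ_11: compute digits iteratively via d_i = x_i mod 11, x_{i+1} = (x_i − d_i)/11. The first 3 digits are (1, 3, 4).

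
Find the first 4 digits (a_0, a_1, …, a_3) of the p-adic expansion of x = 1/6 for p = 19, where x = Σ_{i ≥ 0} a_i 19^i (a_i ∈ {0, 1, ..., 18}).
(a_0, …, a_3) = (16, 15, 15, 15)

v_19(1/6) = 0 (numerator and denominator both coprime to 19), so x ∈ ℤ_19^×. Compute digits iteratively via a_i = x_i mod 19, x_{i+1} = (x_i − a_i)/19, with x_0 = x:
  x_0 = 1/6;  a_0 = 16;  x_1 = (x_0 − 16)/19 = -5/6
  x_1 = -5/6;  a_1 = 15;  x_2 = (x_1 − 15)/19 = -5/6
  x_2 = -5/6;  a_2 = 15;  x_3 = (x_2 − 15)/19 = -5/6
  x_3 = -5/6;  a_3 = 15;  x_4 = (x_3 − 15)/19 = -5/6
Digits: (16, 15, 15, 15).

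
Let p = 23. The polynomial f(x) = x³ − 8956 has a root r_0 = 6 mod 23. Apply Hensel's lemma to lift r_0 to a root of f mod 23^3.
r_2 = 3065 (mod 12167)

Hensel: r_{i+1} = r_i − f(r_i)/f′(r_i) mod 23^{i+2}, where f′(x) = 3x². Iterate:
  r_0 = 6 (mod 23)
  r_1 = 420 (mod 529)
  r_2 = 3065 (mod 12167)
Final: r = 3065 with f(r) ≡ 0 mod 23^3.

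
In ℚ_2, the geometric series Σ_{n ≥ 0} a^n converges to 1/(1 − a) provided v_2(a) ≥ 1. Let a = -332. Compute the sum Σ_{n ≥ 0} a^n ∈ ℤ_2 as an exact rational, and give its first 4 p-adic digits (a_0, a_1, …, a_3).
Σ a^n = 1/(1 − a) = 1/333;  first 4 digits = (1, 0, 1, 0)

v_2(a) = 2 ≥ 1, so the series converges in ℤ_2 to 1/(1 − a) = 1/(1 − (-332)) = 1/333. Expand this rational in ℤ_2: compute digits iteratively via d_i = x_i mod 2, x_{i+1} = (x_i − d_i)/2. The first 4 digits are (1, 0, 1, 0).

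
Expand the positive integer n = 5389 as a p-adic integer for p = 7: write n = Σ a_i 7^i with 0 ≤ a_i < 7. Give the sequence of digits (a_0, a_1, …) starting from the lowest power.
(a_0, a_1, …) = (6, 6, 4, 1, 2)

Repeated division by 7 gives the digits low-to-high: 5389 = 6 + 6·7^1 + 4·7^2 + 1·7^3 + 2·7^4. Digit sequence: (6, 6, 4, 1, 2).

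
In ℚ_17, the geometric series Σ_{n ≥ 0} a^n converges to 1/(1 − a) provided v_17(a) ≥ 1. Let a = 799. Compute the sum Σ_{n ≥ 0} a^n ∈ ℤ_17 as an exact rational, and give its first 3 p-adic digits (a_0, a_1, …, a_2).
Σ a^n = 1/(1 − a) = -1/798;  first 3 digits = (1, 13, 1)

v_17(a) = 1 ≥ 1, so the series converges in ℤ_17 to 1/(1 − a) = 1/(1 − 799) = -1/798. Expand this rational in ℤ_17: compute digits iteratively via d_i = x_i mod 17, x_{i+1} = (x_i − d_i)/17. The first 3 digits are (1, 13, 1).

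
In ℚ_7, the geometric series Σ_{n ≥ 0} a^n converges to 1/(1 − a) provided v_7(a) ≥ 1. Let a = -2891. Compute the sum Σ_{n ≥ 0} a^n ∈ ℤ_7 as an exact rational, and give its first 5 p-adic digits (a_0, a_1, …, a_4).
Σ a^n = 1/(1 − a) = 1/2892;  first 5 digits = (1, 0, 4, 5, 0)

v_7(a) = 2 ≥ 1, so the series converges in ℤ_7 to 1/(1 − a) = 1/(1 − (-2891)) = 1/2892. Expand this rational in ℤ_7: compute digits iteratively via d_i = x_i mod 7, x_{i+1} = (x_i − d_i)/7. The first 5 digits are (1, 0, 4, 5, 0).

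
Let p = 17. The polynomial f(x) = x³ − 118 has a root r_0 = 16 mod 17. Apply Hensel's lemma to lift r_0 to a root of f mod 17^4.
r_3 = 36549 (mod 83521)

Hensel: r_{i+1} = r_i − f(r_i)/f′(r_i) mod 17^{i+2}, where f′(x) = 3x². Iterate:
  r_0 = 16 (mod 17)
  r_1 = 135 (mod 289)
  r_2 = 2158 (mod 4913)
  r_3 = 36549 (mod 83521)
Final: r = 36549 with f(r) ≡ 0 mod 17^4.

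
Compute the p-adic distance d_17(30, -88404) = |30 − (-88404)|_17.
d_17(30, -88404) = 1/4913

Step 1 — x − y = 30 − (-88404) = 88434. Step 2 — v_17(88434) = 3 (factor: 88434 = (17^3 · 18); the sign does not affect v_p). Step 3 — |x − y|_17 = 17^{-3} = 1/4913.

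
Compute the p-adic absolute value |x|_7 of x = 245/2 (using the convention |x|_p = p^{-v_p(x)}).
|245/2|_7 = 1/49

Step 1 — compute v_7(x) by factoring powers of 7 out of the numerator and denominator: v_7(245/2) = 2. Step 2 — apply |x|_p = p^{-v_p(x)} = 7^{-2} = 1/49.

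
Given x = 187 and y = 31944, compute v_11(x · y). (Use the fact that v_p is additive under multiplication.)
v_11(5973528) = 4

v_p(x) = 1 (factor: 187 = 11^1 · 17); v_p(y) = 3 (factor: 31944 = 11^3 · 24). Additivity: v_p(xy) = v_p(x) + v_p(y) = 1 + 3 = 4. (Direct check: xy = 5973528 = 11^4 · (408).)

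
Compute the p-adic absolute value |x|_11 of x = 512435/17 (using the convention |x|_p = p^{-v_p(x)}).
|512435/17|_11 = 1/14641

Step 1 — compute v_11(x) by factoring powers of 11 out of the numerator and denominator: v_11(512435/17) = 4. Step 2 — apply |x|_p = p^{-v_p(x)} = 11^{-4} = 1/14641.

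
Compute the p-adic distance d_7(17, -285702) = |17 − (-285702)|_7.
d_7(17, -285702) = 1/16807

Step 1 — x − y = 17 − (-285702) = 285719. Step 2 — v_7(285719) = 5 (factor: 285719 = (7^5 · 17); the sign does not affect v_p). Step 3 — |x − y|_7 = 7^{-5} = 1/16807.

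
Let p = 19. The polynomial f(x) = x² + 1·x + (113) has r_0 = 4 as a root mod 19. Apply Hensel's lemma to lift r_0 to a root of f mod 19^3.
r_2 = 2797 (mod 6859)

Hensel: r_{i+1} = r_i − f(r_i)·(f′(r_i))^{-1} mod 19^{i+2}, f′(x) = 2x + 1. Iterate:
  r_0 = 4 (mod 19)
  r_1 = 270 (mod 361)
  r_2 = 2797 (mod 6859)
Final: r = 2797 satisfies f(r) ≡ 0 mod 19^3.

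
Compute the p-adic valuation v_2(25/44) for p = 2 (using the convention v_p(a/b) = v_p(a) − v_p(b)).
v_2(25/44) = -2

Factor powers of 2 from the numerator and denominator of the reduced fraction: 25 = 2^0 · 25 and 44 = 2^2 · 11. Apply v_p(a/b) = v_p(a) − v_p(b): v_2(25/44) = 0 − 2 = -2.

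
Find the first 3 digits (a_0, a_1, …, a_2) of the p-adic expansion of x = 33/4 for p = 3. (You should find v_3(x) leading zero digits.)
(a_0, …, a_2) = (0, 2, 1)

v_3(33/4) = 1, so a_0 = ... = a_0 = 0. Factor out: x = 3^1 · u with u = 11/4 a unit in ℤ_3. Expand u iteratively via a_{v+i} = u_i mod 3, u_{i+1} = (u_i − a_{v+i})/3:
  u_0 = 11/4;  a_1 = 2;  u_1 = (u_0 − 2)/3 = 1/4
  u_1 = 1/4;  a_2 = 1;  u_2 = (u_1 − 1)/3 = -1/4
Digits: (0, 2, 1).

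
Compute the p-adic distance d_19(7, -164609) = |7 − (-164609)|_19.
d_19(7, -164609) = 1/6859

Step 1 — x − y = 7 − (-164609) = 164616. Step 2 — v_19(164616) = 3 (factor: 164616 = (19^3 · 24); the sign does not affect v_p). Step 3 — |x − y|_19 = 19^{-3} = 1/6859.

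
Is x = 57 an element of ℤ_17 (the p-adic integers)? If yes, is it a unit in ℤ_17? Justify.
x ∈ ℤ_17^× (unit); v_17(x) = 0

ℤ_17 = {x ∈ ℚ_17 : v_17(x) ≥ 0} and ℤ_17^× = {x ∈ ℤ_17 : v_17(x) = 0}. Here v_17(57) = v_17(num) − v_17(den) = 0; compare against these criteria.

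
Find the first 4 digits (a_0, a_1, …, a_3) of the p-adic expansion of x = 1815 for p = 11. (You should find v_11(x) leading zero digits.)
(a_0, …, a_3) = (0, 0, 4, 1)

v_11(1815) = 2, so a_0 = ... = a_1 = 0. Factor out: x = 11^2 · u with u = 15 a unit in ℤ_11. Expand u iteratively via a_{v+i} = u_i mod 11, u_{i+1} = (u_i − a_{v+i})/11:
  u_0 = 15;  a_2 = 4;  u_1 = (u_0 − 4)/11 = 1
  u_1 = 1;  a_3 = 1;  u_2 = (u_1 − 1)/11 = 0
Digits: (0, 0, 4, 1).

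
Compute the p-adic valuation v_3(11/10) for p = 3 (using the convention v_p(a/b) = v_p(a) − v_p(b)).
v_3(11/10) = 0

Factor powers of 3 from the numerator and denominator of the reduced fraction: 11 = 3^0 · 11 and 10 = 3^0 · 10. Apply v_p(a/b) = v_p(a) − v_p(b): v_3(11/10) = 0 − 0 = 0.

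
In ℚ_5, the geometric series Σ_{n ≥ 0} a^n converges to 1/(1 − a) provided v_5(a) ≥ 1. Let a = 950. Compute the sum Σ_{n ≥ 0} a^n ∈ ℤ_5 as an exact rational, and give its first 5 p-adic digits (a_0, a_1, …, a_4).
Σ a^n = 1/(1 − a) = -1/949;  first 5 digits = (1, 0, 3, 2, 0)

v_5(a) = 2 ≥ 1, so the series converges in ℤ_5 to 1/(1 − a) = 1/(1 − 950) = -1/949. Expand this rational in ℤ_5: compute digits iteratively via d_i = x_i mod 5, x_{i+1} = (x_i − d_i)/5. The first 5 digits are (1, 0, 3, 2, 0).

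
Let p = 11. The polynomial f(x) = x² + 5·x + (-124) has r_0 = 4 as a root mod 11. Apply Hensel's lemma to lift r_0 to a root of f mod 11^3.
r_2 = 169 (mod 1331)

Hensel: r_{i+1} = r_i − f(r_i)·(f′(r_i))^{-1} mod 11^{i+2}, f′(x) = 2x + 5. Iterate:
  r_0 = 4 (mod 11)
  r_1 = 48 (mod 121)
  r_2 = 169 (mod 1331)
Final: r = 169 satisfies f(r) ≡ 0 mod 11^3.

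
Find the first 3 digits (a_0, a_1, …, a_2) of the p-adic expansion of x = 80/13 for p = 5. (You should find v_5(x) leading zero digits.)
(a_0, …, a_2) = (0, 2, 1)

v_5(80/13) = 1, so a_0 = ... = a_0 = 0. Factor out: x = 5^1 · u with u = 16/13 a unit in ℤ_5. Expand u iteratively via a_{v+i} = u_i mod 5, u_{i+1} = (u_i − a_{v+i})/5:
  u_0 = 16/13;  a_1 = 2;  u_1 = (u_0 − 2)/5 = -2/13
  u_1 = -2/13;  a_2 = 1;  u_2 = (u_1 − 1)/5 = -3/13
Digits: (0, 2, 1).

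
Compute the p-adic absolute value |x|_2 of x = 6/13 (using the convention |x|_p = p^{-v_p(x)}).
|6/13|_2 = 1/2

Step 1 — compute v_2(x) by factoring powers of 2 out of the numerator and denominator: v_2(6/13) = 1. Step 2 — apply |x|_p = p^{-v_p(x)} = 2^{-1} = 1/2.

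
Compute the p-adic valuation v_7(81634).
v_7(81634) = 4

v_7(n) is the largest exponent k such that 7^k divides n. Factor out: 81634 = 7^4 · 34. (Sign doesn't affect v_p.) So v_7(81634) = 4.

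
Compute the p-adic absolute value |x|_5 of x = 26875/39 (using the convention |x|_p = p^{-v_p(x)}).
|26875/39|_5 = 1/625

Step 1 — compute v_5(x) by factoring powers of 5 out of the numerator and denominator: v_5(26875/39) = 4. Step 2 — apply |x|_p = p^{-v_p(x)} = 5^{-4} = 1/625.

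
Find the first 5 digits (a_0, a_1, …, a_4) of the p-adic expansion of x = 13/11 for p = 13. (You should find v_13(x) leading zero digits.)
(a_0, …, a_4) = (0, 6, 9, 4, 2)

v_13(13/11) = 1, so a_0 = ... = a_0 = 0. Factor out: x = 13^1 · u with u = 1/11 a unit in ℤ_13. Expand u iteratively via a_{v+i} = u_i mod 13, u_{i+1} = (u_i − a_{v+i})/13:
  u_0 = 1/11;  a_1 = 6;  u_1 = (u_0 − 6)/13 = -5/11
  u_1 = -5/11;  a_2 = 9;  u_2 = (u_1 − 9)/13 = -8/11
  u_2 = -8/11;  a_3 = 4;  u_3 = (u_2 − 4)/13 = -4/11
  u_3 = -4/11;  a_4 = 2;  u_4 = (u_3 − 2)/13 = -2/11
Digits: (0, 6, 9, 4, 2).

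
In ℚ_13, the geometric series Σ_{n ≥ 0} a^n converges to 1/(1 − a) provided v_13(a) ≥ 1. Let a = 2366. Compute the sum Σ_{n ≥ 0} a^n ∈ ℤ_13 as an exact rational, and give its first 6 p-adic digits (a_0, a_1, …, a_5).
Σ a^n = 1/(1 − a) = -1/2365;  first 6 digits = (1, 0, 1, 1, 1, 2)

v_13(a) = 2 ≥ 1, so the series converges in ℤ_13 to 1/(1 − a) = 1/(1 − 2366) = -1/2365. Expand this rational in ℤ_13: compute digits iteratively via d_i = x_i mod 13, x_{i+1} = (x_i − d_i)/13. The first 6 digits are (1, 0, 1, 1, 1, 2).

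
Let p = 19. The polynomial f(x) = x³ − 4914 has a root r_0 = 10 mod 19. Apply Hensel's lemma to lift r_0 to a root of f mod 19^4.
r_3 = 101736 (mod 130321)

Hensel: r_{i+1} = r_i − f(r_i)/f′(r_i) mod 19^{i+2}, where f′(x) = 3x². Iterate:
  r_0 = 10 (mod 19)
  r_1 = 295 (mod 361)
  r_2 = 5710 (mod 6859)
  r_3 = 101736 (mod 130321)
Final: r = 101736 with f(r) ≡ 0 mod 19^4.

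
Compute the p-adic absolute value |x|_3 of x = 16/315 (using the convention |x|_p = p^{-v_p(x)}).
|16/315|_3 = 9

Step 1 — compute v_3(x) by factoring powers of 3 out of the numerator and denominator: v_3(16/315) = -2. Step 2 — apply |x|_p = p^{-v_p(x)} = 3^{2} = 9.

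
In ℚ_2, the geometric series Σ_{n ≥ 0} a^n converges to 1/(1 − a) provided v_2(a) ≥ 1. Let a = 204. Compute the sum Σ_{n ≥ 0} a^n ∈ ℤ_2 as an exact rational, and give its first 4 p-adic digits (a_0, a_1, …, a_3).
Σ a^n = 1/(1 − a) = -1/203;  first 4 digits = (1, 0, 1, 1)

v_2(a) = 2 ≥ 1, so the series converges in ℤ_2 to 1/(1 − a) = 1/(1 − 204) = -1/203. Expand this rational in ℤ_2: compute digits iteratively via d_i = x_i mod 2, x_{i+1} = (x_i − d_i)/2. The first 4 digits are (1, 0, 1, 1).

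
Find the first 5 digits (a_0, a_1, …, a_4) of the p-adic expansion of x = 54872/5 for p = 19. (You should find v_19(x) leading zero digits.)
(a_0, …, a_4) = (0, 0, 0, 13, 7)

v_19(54872/5) = 3, so a_0 = ... = a_2 = 0. Factor out: x = 19^3 · u with u = 8/5 a unit in ℤ_19. Expand u iteratively via a_{v+i} = u_i mod 19, u_{i+1} = (u_i − a_{v+i})/19:
  u_0 = 8/5;  a_3 = 13;  u_1 = (u_0 − 13)/19 = -3/5
  u_1 = -3/5;  a_4 = 7;  u_2 = (u_1 − 7)/19 = -2/5
Digits: (0, 0, 0, 13, 7).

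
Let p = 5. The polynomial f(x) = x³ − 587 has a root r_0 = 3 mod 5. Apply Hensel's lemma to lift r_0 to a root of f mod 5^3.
r_2 = 108 (mod 125)

Hensel: r_{i+1} = r_i − f(r_i)/f′(r_i) mod 5^{i+2}, where f′(x) = 3x². Iterate:
  r_0 = 3 (mod 5)
  r_1 = 8 (mod 25)
  r_2 = 108 (mod 125)
Final: r = 108 with f(r) ≡ 0 mod 5^3.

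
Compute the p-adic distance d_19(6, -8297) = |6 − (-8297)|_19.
d_19(6, -8297) = 1/361

Step 1 — x − y = 6 − (-8297) = 8303. Step 2 — v_19(8303) = 2 (factor: 8303 = (19^2 · 23); the sign does not affect v_p). Step 3 — |x − y|_19 = 19^{-2} = 1/361.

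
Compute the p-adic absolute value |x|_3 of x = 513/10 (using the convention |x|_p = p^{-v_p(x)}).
|513/10|_3 = 1/27

Step 1 — compute v_3(x) by factoring powers of 3 out of the numerator and denominator: v_3(513/10) = 3. Step 2 — apply |x|_p = p^{-v_p(x)} = 3^{-3} = 1/27.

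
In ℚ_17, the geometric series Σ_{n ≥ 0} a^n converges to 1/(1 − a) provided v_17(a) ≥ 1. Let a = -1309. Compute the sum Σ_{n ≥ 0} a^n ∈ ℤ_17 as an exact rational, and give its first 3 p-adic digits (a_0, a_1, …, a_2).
Σ a^n = 1/(1 − a) = 1/1310;  first 3 digits = (1, 8, 8)

v_17(a) = 1 ≥ 1, so the series converges in ℤ_17 to 1/(1 − a) = 1/(1 − (-1309)) = 1/1310. Expand this rational in ℤ_17: compute digits iteratively via d_i = x_i mod 17, x_{i+1} = (x_i − d_i)/17. The first 3 digits are (1, 8, 8).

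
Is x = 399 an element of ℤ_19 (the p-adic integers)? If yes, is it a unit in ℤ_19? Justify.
x ∈ ℤ_19 but not a unit; v_19(x) = 1 > 0

ℤ_19 = {x ∈ ℚ_19 : v_19(x) ≥ 0} and ℤ_19^× = {x ∈ ℤ_19 : v_19(x) = 0}. Here v_19(399) = v_19(num) − v_19(den) = 1; compare against these criteria.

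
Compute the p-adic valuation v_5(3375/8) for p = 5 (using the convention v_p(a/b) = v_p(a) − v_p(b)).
v_5(3375/8) = 3

Factor powers of 5 from the numerator and denominator of the reduced fraction: 3375 = 5^3 · 27 and 8 = 5^0 · 8. Apply v_p(a/b) = v_p(a) − v_p(b): v_5(3375/8) = 3 − 0 = 3.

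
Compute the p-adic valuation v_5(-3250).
v_5(-3250) = 3

v_5(n) is the largest exponent k such that 5^k divides n. Factor out: -3250 = -5^3 · 26. (Sign doesn't affect v_p.) So v_5(-3250) = 3.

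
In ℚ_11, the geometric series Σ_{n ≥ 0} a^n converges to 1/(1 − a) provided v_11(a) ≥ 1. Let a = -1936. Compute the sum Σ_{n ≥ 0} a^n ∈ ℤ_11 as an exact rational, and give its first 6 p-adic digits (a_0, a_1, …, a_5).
Σ a^n = 1/(1 − a) = 1/1937;  first 6 digits = (1, 0, 6, 9, 2, 1)

v_11(a) = 2 ≥ 1, so the series converges in ℤ_11 to 1/(1 − a) = 1/(1 − (-1936)) = 1/1937. Expand this rational in ℤ_11: compute digits iteratively via d_i = x_i mod 11, x_{i+1} = (x_i − d_i)/11. The first 6 digits are (1, 0, 6, 9, 2, 1).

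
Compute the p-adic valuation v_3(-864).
v_3(-864) = 3

v_3(n) is the largest exponent k such that 3^k divides n. Factor out: -864 = -3^3 · 32. (Sign doesn't affect v_p.) So v_3(-864) = 3.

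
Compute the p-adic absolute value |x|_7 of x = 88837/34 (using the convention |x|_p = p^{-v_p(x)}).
|88837/34|_7 = 1/2401

Step 1 — compute v_7(x) by factoring powers of 7 out of the numerator and denominator: v_7(88837/34) = 4. Step 2 — apply |x|_p = p^{-v_p(x)} = 7^{-4} = 1/2401.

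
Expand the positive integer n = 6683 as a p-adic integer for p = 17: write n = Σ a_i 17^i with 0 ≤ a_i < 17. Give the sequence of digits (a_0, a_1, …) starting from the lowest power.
(a_0, a_1, …) = (2, 2, 6, 1)

Repeated division by 17 gives the digits low-to-high: 6683 = 2 + 2·17^1 + 6·17^2 + 1·17^3. Digit sequence: (2, 2, 6, 1).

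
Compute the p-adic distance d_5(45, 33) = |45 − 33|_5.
d_5(45, 33) = 1

Step 1 — x − y = 45 − 33 = 12. Step 2 — v_5(12) = 0 (factor: 12 = (5^0 · 12); the sign does not affect v_p). Step 3 — |x − y|_5 = 5^{0} = 1.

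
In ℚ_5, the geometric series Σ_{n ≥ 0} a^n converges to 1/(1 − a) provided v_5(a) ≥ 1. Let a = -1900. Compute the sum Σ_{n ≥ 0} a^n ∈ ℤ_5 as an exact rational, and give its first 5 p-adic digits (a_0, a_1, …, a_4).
Σ a^n = 1/(1 − a) = 1/1901;  first 5 digits = (1, 0, 4, 4, 2)

v_5(a) = 2 ≥ 1, so the series converges in ℤ_5 to 1/(1 − a) = 1/(1 − (-1900)) = 1/1901. Expand this rational in ℤ_5: compute digits iteratively via d_i = x_i mod 5, x_{i+1} = (x_i − d_i)/5. The first 5 digits are (1, 0, 4, 4, 2).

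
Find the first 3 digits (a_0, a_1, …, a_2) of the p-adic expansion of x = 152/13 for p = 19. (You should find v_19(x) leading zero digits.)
(a_0, …, a_2) = (0, 5, 10)

v_19(152/13) = 1, so a_0 = ... = a_0 = 0. Factor out: x = 19^1 · u with u = 8/13 a unit in ℤ_19. Expand u iteratively via a_{v+i} = u_i mod 19, u_{i+1} = (u_i − a_{v+i})/19:
  u_0 = 8/13;  a_1 = 5;  u_1 = (u_0 − 5)/19 = -3/13
  u_1 = -3/13;  a_2 = 10;  u_2 = (u_1 − 10)/19 = -7/13
Digits: (0, 5, 10).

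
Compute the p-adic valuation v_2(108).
v_2(108) = 2

v_2(n) is the largest exponent k such that 2^k divides n. Factor out: 108 = 2^2 · 27. (Sign doesn't affect v_p.) So v_2(108) = 2.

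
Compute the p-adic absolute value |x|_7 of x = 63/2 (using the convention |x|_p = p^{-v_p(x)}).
|63/2|_7 = 1/7

Step 1 — compute v_7(x) by factoring powers of 7 out of the numerator and denominator: v_7(63/2) = 1. Step 2 — apply |x|_p = p^{-v_p(x)} = 7^{-1} = 1/7.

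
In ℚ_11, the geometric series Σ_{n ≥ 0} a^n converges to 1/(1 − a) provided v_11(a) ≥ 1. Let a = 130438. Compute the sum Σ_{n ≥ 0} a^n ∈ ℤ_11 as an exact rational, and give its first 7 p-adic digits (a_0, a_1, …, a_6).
Σ a^n = 1/(1 − a) = -1/130437;  first 7 digits = (1, 0, 0, 10, 8, 0, 1)

v_11(a) = 3 ≥ 1, so the series converges in ℤ_11 to 1/(1 − a) = 1/(1 − 130438) = -1/130437. Expand this rational in ℤ_11: compute digits iteratively via d_i = x_i mod 11, x_{i+1} = (x_i − d_i)/11. The first 7 digits are (1, 0, 0, 10, 8, 0, 1).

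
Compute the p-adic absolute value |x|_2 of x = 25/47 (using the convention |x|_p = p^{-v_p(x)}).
|25/47|_2 = 1

Step 1 — compute v_2(x) by factoring powers of 2 out of the numerator and denominator: v_2(25/47) = 0. Step 2 — apply |x|_p = p^{-v_p(x)} = 2^{0} = 1.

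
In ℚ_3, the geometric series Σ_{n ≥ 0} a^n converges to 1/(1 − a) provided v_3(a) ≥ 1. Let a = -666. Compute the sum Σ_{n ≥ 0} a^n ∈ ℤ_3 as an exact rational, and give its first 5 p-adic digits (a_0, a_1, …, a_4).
Σ a^n = 1/(1 − a) = 1/667;  first 5 digits = (1, 0, 1, 2, 1)

v_3(a) = 2 ≥ 1, so the series converges in ℤ_3 to 1/(1 − a) = 1/(1 − (-666)) = 1/667. Expand this rational in ℤ_3: compute digits iteratively via d_i = x_i mod 3, x_{i+1} = (x_i − d_i)/3. The first 5 digits are (1, 0, 1, 2, 1).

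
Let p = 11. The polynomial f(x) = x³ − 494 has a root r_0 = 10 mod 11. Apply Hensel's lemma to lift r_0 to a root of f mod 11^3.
r_2 = 769 (mod 1331)

Hensel: r_{i+1} = r_i − f(r_i)/f′(r_i) mod 11^{i+2}, where f′(x) = 3x². Iterate:
  r_0 = 10 (mod 11)
  r_1 = 43 (mod 121)
  r_2 = 769 (mod 1331)
Final: r = 769 with f(r) ≡ 0 mod 11^3.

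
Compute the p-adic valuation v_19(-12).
v_19(-12) = 0

v_19(n) is the largest exponent k such that 19^k divides n. Factor out: -12 = -19^0 · 12. (Sign doesn't affect v_p.) So v_19(-12) = 0.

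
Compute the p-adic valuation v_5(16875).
v_5(16875) = 4

v_5(n) is the largest exponent k such that 5^k divides n. Factor out: 16875 = 5^4 · 27. (Sign doesn't affect v_p.) So v_5(16875) = 4.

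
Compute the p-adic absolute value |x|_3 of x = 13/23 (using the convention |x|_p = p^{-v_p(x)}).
|13/23|_3 = 1

Step 1 — compute v_3(x) by factoring powers of 3 out of the numerator and denominator: v_3(13/23) = 0. Step 2 — apply |x|_p = p^{-v_p(x)} = 3^{0} = 1.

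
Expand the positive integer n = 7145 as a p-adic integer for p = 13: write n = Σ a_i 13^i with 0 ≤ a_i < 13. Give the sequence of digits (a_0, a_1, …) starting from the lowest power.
(a_0, a_1, …) = (8, 3, 3, 3)

Repeated division by 13 gives the digits low-to-high: 7145 = 8 + 3·13^1 + 3·13^2 + 3·13^3. Digit sequence: (8, 3, 3, 3).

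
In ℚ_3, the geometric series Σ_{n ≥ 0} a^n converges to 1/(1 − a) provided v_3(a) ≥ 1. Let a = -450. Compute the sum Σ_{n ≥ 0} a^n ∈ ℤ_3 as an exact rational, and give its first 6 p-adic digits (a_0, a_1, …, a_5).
Σ a^n = 1/(1 − a) = 1/451;  first 6 digits = (1, 0, 1, 1, 1, 0)

v_3(a) = 2 ≥ 1, so the series converges in ℤ_3 to 1/(1 − a) = 1/(1 − (-450)) = 1/451. Expand this rational in ℤ_3: compute digits iteratively via d_i = x_i mod 3, x_{i+1} = (x_i − d_i)/3. The first 6 digits are (1, 0, 1, 1, 1, 0).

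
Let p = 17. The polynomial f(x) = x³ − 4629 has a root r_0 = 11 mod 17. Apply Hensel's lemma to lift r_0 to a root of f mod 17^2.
r_1 = 79 (mod 289)

Hensel: r_{i+1} = r_i − f(r_i)/f′(r_i) mod 17^{i+2}, where f′(x) = 3x². Iterate:
  r_0 = 11 (mod 17)
  r_1 = 79 (mod 289)
Final: r = 79 with f(r) ≡ 0 mod 17^2.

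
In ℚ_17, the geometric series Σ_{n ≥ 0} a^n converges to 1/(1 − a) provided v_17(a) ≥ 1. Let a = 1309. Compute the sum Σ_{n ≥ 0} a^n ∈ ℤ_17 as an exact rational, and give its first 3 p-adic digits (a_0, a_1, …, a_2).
Σ a^n = 1/(1 − a) = -1/1308;  first 3 digits = (1, 9, 0)

v_17(a) = 1 ≥ 1, so the series converges in ℤ_17 to 1/(1 − a) = 1/(1 − 1309) = -1/1308. Expand this rational in ℤ_17: compute digits iteratively via d_i = x_i mod 17, x_{i+1} = (x_i − d_i)/17. The first 3 digits are (1, 9, 0).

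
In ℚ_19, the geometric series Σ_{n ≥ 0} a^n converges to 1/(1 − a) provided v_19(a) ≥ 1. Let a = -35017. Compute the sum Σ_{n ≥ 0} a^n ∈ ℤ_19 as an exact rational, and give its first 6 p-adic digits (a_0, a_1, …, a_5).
Σ a^n = 1/(1 − a) = 1/35018;  first 6 digits = (1, 0, 17, 13, 3, 1)

v_19(a) = 2 ≥ 1, so the series converges in ℤ_19 to 1/(1 − a) = 1/(1 − (-35017)) = 1/35018. Expand this rational in ℤ_19: compute digits iteratively via d_i = x_i mod 19, x_{i+1} = (x_i − d_i)/19. The first 6 digits are (1, 0, 17, 13, 3, 1).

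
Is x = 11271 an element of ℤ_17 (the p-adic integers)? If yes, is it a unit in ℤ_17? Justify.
x ∈ ℤ_17 but not a unit; v_17(x) = 2 > 0

ℤ_17 = {x ∈ ℚ_17 : v_17(x) ≥ 0} and ℤ_17^× = {x ∈ ℤ_17 : v_17(x) = 0}. Here v_17(11271) = v_17(num) − v_17(den) = 2; compare against these criteria.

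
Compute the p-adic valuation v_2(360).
v_2(360) = 3

v_2(n) is the largest exponent k such that 2^k divides n. Factor out: 360 = 2^3 · 45. (Sign doesn't affect v_p.) So v_2(360) = 3.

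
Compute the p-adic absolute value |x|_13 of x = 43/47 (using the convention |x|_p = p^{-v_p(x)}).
|43/47|_13 = 1

Step 1 — compute v_13(x) by factoring powers of 13 out of the numerator and denominator: v_13(43/47) = 0. Step 2 — apply |x|_p = p^{-v_p(x)} = 13^{0} = 1.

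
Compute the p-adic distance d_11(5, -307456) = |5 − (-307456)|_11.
d_11(5, -307456) = 1/14641

Step 1 — x − y = 5 − (-307456) = 307461. Step 2 — v_11(307461) = 4 (factor: 307461 = (11^4 · 21); the sign does not affect v_p). Step 3 — |x − y|_11 = 11^{-4} = 1/14641.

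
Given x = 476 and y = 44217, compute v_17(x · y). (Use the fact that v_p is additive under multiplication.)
v_17(21047292) = 4

v_p(x) = 1 (factor: 476 = 17^1 · 28); v_p(y) = 3 (factor: 44217 = 17^3 · 9). Additivity: v_p(xy) = v_p(x) + v_p(y) = 1 + 3 = 4. (Direct check: xy = 21047292 = 17^4 · (252).)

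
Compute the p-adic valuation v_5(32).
v_5(32) = 0

v_5(n) is the largest exponent k such that 5^k divides n. Factor out: 32 = 5^0 · 32. (Sign doesn't affect v_p.) So v_5(32) = 0.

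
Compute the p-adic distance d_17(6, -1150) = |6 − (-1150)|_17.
d_17(6, -1150) = 1/289

Step 1 — x − y = 6 − (-1150) = 1156. Step 2 — v_17(1156) = 2 (factor: 1156 = (17^2 · 4); the sign does not affect v_p). Step 3 — |x − y|_17 = 17^{-2} = 1/289.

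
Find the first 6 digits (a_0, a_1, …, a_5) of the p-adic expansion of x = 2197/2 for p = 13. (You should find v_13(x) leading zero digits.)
(a_0, …, a_5) = (0, 0, 0, 7, 6, 6)

v_13(2197/2) = 3, so a_0 = ... = a_2 = 0. Factor out: x = 13^3 · u with u = 1/2 a unit in ℤ_13. Expand u iteratively via a_{v+i} = u_i mod 13, u_{i+1} = (u_i − a_{v+i})/13:
  u_0 = 1/2;  a_3 = 7;  u_1 = (u_0 − 7)/13 = -1/2
  u_1 = -1/2;  a_4 = 6;  u_2 = (u_1 − 6)/13 = -1/2
  u_2 = -1/2;  a_5 = 6;  u_3 = (u_2 − 6)/13 = -1/2
Digits: (0, 0, 0, 7, 6, 6).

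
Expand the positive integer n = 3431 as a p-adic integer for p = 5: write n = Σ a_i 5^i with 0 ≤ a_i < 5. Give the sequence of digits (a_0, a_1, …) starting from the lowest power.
(a_0, a_1, …) = (1, 1, 2, 2, 0, 1)

Repeated division by 5 gives the digits low-to-high: 3431 = 1 + 1·5^1 + 2·5^2 + 2·5^3 + 1·5^5. Digit sequence: (1, 1, 2, 2, 0, 1).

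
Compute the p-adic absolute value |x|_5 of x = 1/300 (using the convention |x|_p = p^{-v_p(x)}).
|1/300|_5 = 25

Step 1 — compute v_5(x) by factoring powers of 5 out of the numerator and denominator: v_5(1/300) = -2. Step 2 — apply |x|_p = p^{-v_p(x)} = 5^{2} = 25.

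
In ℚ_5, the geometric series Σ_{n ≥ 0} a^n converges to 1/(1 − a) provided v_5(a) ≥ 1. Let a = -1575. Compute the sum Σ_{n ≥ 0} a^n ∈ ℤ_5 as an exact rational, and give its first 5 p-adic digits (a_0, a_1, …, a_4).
Σ a^n = 1/(1 − a) = 1/1576;  first 5 digits = (1, 0, 2, 2, 1)

v_5(a) = 2 ≥ 1, so the series converges in ℤ_5 to 1/(1 − a) = 1/(1 − (-1575)) = 1/1576. Expand this rational in ℤ_5: compute digits iteratively via d_i = x_i mod 5, x_{i+1} = (x_i − d_i)/5. The first 5 digits are (1, 0, 2, 2, 1).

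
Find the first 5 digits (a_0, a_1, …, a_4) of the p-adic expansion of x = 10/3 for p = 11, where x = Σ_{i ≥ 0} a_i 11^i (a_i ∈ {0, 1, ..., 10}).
(a_0, …, a_4) = (7, 7, 3, 7, 3)

v_11(10/3) = 0 (numerator and denominator both coprime to 11), so x ∈ ℤ_11^×. Compute digits iteratively via a_i = x_i mod 11, x_{i+1} = (x_i − a_i)/11, with x_0 = x:
  x_0 = 10/3;  a_0 = 7;  x_1 = (x_0 − 7)/11 = -1/3
  x_1 = -1/3;  a_1 = 7;  x_2 = (x_1 − 7)/11 = -2/3
  x_2 = -2/3;  a_2 = 3;  x_3 = (x_2 − 3)/11 = -1/3
  x_3 = -1/3;  a_3 = 7;  x_4 = (x_3 − 7)/11 = -2/3
  x_4 = -2/3;  a_4 = 3;  x_5 = (x_4 − 3)/11 = -1/3
Digits: (7, 7, 3, 7, 3).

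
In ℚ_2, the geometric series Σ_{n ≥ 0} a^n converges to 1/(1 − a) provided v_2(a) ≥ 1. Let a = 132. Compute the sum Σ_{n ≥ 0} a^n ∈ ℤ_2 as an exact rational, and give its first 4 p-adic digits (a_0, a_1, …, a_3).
Σ a^n = 1/(1 − a) = -1/131;  first 4 digits = (1, 0, 1, 0)

v_2(a) = 2 ≥ 1, so the series converges in ℤ_2 to 1/(1 − a) = 1/(1 − 132) = -1/131. Expand this rational in ℤ_2: compute digits iteratively via d_i = x_i mod 2, x_{i+1} = (x_i − d_i)/2. The first 4 digits are (1, 0, 1, 0).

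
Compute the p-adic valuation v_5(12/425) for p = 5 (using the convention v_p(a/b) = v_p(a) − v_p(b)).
v_5(12/425) = -2

Factor powers of 5 from the numerator and denominator of the reduced fraction: 12 = 5^0 · 12 and 425 = 5^2 · 17. Apply v_p(a/b) = v_p(a) − v_p(b): v_5(12/425) = 0 − 2 = -2.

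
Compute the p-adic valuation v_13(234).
v_13(234) = 1

v_13(n) is the largest exponent k such that 13^k divides n. Factor out: 234 = 13^1 · 18. (Sign doesn't affect v_p.) So v_13(234) = 1.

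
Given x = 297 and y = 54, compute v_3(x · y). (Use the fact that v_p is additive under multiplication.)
v_3(16038) = 6

v_p(x) = 3 (factor: 297 = 3^3 · 11); v_p(y) = 3 (factor: 54 = 3^3 · 2). Additivity: v_p(xy) = v_p(x) + v_p(y) = 3 + 3 = 6. (Direct check: xy = 16038 = 3^6 · (22).)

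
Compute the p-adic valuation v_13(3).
v_13(3) = 0

v_13(n) is the largest exponent k such that 13^k divides n. Factor out: 3 = 13^0 · 3. (Sign doesn't affect v_p.) So v_13(3) = 0.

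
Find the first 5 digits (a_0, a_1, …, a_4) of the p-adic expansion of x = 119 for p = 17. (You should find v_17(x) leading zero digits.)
(a_0, …, a_4) = (0, 7, 0, 0, 0)

v_17(119) = 1, so a_0 = ... = a_0 = 0. Factor out: x = 17^1 · u with u = 7 a unit in ℤ_17. Expand u iteratively via a_{v+i} = u_i mod 17, u_{i+1} = (u_i − a_{v+i})/17:
  u_0 = 7;  a_1 = 7;  u_1 = (u_0 − 7)/17 = 0
  u_1 = 0;  a_2 = 0;  u_2 = (u_1 − 0)/17 = 0
  u_2 = 0;  a_3 = 0;  u_3 = (u_2 − 0)/17 = 0
  u_3 = 0;  a_4 = 0;  u_4 = (u_3 − 0)/17 = 0
Digits: (0, 7, 0, 0, 0).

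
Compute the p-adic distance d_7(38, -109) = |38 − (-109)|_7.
d_7(38, -109) = 1/49

Step 1 — x − y = 38 − (-109) = 147. Step 2 — v_7(147) = 2 (factor: 147 = (7^2 · 3); the sign does not affect v_p). Step 3 — |x − y|_7 = 7^{-2} = 1/49.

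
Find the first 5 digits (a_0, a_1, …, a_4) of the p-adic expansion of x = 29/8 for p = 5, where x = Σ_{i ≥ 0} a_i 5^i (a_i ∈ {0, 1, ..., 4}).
(a_0, …, a_4) = (3, 2, 4, 1, 4)

v_5(29/8) = 0 (numerator and denominator both coprime to 5), so x ∈ ℤ_5^×. Compute digits iteratively via a_i = x_i mod 5, x_{i+1} = (x_i − a_i)/5, with x_0 = x:
  x_0 = 29/8;  a_0 = 3;  x_1 = (x_0 − 3)/5 = 1/8
  x_1 = 1/8;  a_1 = 2;  x_2 = (x_1 − 2)/5 = -3/8
  x_2 = -3/8;  a_2 = 4;  x_3 = (x_2 − 4)/5 = -7/8
  x_3 = -7/8;  a_3 = 1;  x_4 = (x_3 − 1)/5 = -3/8
  x_4 = -3/8;  a_4 = 4;  x_5 = (x_4 − 4)/5 = -7/8
Digits: (3, 2, 4, 1, 4).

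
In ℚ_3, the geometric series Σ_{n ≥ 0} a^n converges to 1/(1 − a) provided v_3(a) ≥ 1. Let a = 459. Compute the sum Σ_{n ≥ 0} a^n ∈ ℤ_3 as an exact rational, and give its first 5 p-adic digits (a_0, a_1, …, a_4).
Σ a^n = 1/(1 − a) = -1/458;  first 5 digits = (1, 0, 0, 2, 2)

v_3(a) = 3 ≥ 1, so the series converges in ℤ_3 to 1/(1 − a) = 1/(1 − 459) = -1/458. Expand this rational in ℤ_3: compute digits iteratively via d_i = x_i mod 3, x_{i+1} = (x_i − d_i)/3. The first 5 digits are (1, 0, 0, 2, 2).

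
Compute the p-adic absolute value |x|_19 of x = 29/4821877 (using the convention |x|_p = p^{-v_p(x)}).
|29/4821877|_19 = 130321

Step 1 — compute v_19(x) by factoring powers of 19 out of the numerator and denominator: v_19(29/4821877) = -4. Step 2 — apply |x|_p = p^{-v_p(x)} = 19^{4} = 130321.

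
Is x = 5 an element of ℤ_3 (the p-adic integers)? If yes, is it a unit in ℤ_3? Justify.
x ∈ ℤ_3^× (unit); v_3(x) = 0

ℤ_3 = {x ∈ ℚ_3 : v_3(x) ≥ 0} and ℤ_3^× = {x ∈ ℤ_3 : v_3(x) = 0}. Here v_3(5) = v_3(num) − v_3(den) = 0; compare against these criteria.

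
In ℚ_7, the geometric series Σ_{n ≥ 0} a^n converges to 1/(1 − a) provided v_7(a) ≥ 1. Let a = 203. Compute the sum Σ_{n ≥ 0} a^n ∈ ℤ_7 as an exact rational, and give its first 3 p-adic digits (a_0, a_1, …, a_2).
Σ a^n = 1/(1 − a) = -1/202;  first 3 digits = (1, 1, 5)

v_7(a) = 1 ≥ 1, so the series converges in ℤ_7 to 1/(1 − a) = 1/(1 − 203) = -1/202. Expand this rational in ℤ_7: compute digits iteratively via d_i = x_i mod 7, x_{i+1} = (x_i − d_i)/7. The first 3 digits are (1, 1, 5).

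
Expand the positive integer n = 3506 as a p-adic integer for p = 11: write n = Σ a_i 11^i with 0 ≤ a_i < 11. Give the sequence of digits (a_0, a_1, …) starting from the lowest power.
(a_0, a_1, …) = (8, 10, 6, 2)

Repeated division by 11 gives the digits low-to-high: 3506 = 8 + 10·11^1 + 6·11^2 + 2·11^3. Digit sequence: (8, 10, 6, 2).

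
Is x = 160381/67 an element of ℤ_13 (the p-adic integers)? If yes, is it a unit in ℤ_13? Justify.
x ∈ ℤ_13 but not a unit; v_13(x) = 3 > 0

ℤ_13 = {x ∈ ℚ_13 : v_13(x) ≥ 0} and ℤ_13^× = {x ∈ ℤ_13 : v_13(x) = 0}. Here v_13(160381/67) = v_13(num) − v_13(den) = 3; compare against these criteria.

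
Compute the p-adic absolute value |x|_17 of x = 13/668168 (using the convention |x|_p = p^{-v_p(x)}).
|13/668168|_17 = 83521

Step 1 — compute v_17(x) by factoring powers of 17 out of the numerator and denominator: v_17(13/668168) = -4. Step 2 — apply |x|_p = p^{-v_p(x)} = 17^{4} = 83521.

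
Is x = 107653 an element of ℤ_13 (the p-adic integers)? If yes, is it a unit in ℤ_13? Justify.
x ∈ ℤ_13 but not a unit; v_13(x) = 3 > 0

ℤ_13 = {x ∈ ℚ_13 : v_13(x) ≥ 0} and ℤ_13^× = {x ∈ ℤ_13 : v_13(x) = 0}. Here v_13(107653) = v_13(num) − v_13(den) = 3; compare against these criteria.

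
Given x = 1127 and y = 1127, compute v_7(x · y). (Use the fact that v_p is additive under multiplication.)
v_7(1270129) = 4

v_p(x) = 2 (factor: 1127 = 7^2 · 23); v_p(y) = 2 (factor: 1127 = 7^2 · 23). Additivity: v_p(xy) = v_p(x) + v_p(y) = 2 + 2 = 4. (Direct check: xy = 1270129 = 7^4 · (529).)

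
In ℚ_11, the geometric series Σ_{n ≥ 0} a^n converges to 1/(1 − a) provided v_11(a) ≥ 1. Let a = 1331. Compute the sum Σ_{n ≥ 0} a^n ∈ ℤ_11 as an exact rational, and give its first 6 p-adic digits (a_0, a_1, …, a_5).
Σ a^n = 1/(1 − a) = -1/1330;  first 6 digits = (1, 0, 0, 1, 0, 0)

v_11(a) = 3 ≥ 1, so the series converges in ℤ_11 to 1/(1 − a) = 1/(1 − 1331) = -1/1330. Expand this rational in ℤ_11: compute digits iteratively via d_i = x_i mod 11, x_{i+1} = (x_i − d_i)/11. The first 6 digits are (1, 0, 0, 1, 0, 0).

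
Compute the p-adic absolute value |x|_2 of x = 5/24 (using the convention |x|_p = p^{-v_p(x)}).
|5/24|_2 = 8

Step 1 — compute v_2(x) by factoring powers of 2 out of the numerator and denominator: v_2(5/24) = -3. Step 2 — apply |x|_p = p^{-v_p(x)} = 2^{3} = 8.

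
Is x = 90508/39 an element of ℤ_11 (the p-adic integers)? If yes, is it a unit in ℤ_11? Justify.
x ∈ ℤ_11 but not a unit; v_11(x) = 3 > 0

ℤ_11 = {x ∈ ℚ_11 : v_11(x) ≥ 0} and ℤ_11^× = {x ∈ ℤ_11 : v_11(x) = 0}. Here v_11(90508/39) = v_11(num) − v_11(den) = 3; compare against these criteria.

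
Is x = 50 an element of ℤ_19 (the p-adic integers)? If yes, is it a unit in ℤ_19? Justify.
x ∈ ℤ_19^× (unit); v_19(x) = 0

ℤ_19 = {x ∈ ℚ_19 : v_19(x) ≥ 0} and ℤ_19^× = {x ∈ ℤ_19 : v_19(x) = 0}. Here v_19(50) = v_19(num) − v_19(den) = 0; compare against these criteria.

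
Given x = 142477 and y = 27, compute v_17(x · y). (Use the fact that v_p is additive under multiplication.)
v_17(3846879) = 3

v_p(x) = 3 (factor: 142477 = 17^3 · 29); v_p(y) = 0 (factor: 27 = 17^0 · 27). Additivity: v_p(xy) = v_p(x) + v_p(y) = 3 + 0 = 3. (Direct check: xy = 3846879 = 17^3 · (783).)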